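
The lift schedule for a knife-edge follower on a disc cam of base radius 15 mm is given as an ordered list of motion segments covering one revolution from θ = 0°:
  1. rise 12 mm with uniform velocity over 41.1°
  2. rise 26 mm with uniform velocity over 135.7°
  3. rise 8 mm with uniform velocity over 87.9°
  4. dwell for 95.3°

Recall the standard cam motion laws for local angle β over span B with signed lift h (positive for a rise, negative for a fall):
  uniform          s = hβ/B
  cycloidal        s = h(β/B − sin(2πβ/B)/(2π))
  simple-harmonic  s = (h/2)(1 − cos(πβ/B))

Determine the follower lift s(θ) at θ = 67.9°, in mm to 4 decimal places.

seg 1 [0°–41.1°] uniform, h=12: full span → s += 12 → s = 12.0000
seg 2 [41.1°–176.8°] uniform, h=26: θ=67.9° here. β=26.8, B=135.7. 26·26.8/135.7 = 5.1349 → s = 17.1349

17.1349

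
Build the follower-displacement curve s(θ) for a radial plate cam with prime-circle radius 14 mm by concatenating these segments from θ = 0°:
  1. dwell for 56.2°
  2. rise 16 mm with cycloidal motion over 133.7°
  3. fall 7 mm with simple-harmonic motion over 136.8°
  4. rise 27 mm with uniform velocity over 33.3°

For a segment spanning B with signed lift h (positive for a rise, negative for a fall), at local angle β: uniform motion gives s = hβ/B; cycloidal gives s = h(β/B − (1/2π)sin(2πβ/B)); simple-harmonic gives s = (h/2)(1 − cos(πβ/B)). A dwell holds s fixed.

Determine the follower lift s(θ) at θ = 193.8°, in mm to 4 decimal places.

seg 1 [0°–56.2°] dwell: s stays 0.0000
seg 2 [56.2°–189.9°] cycloidal, h=16: full span → s += 16 → s = 16.0000
seg 3 [189.9°–326.7°] simple-harmonic, h=-7: θ=193.8° here. β=3.9, B=136.8. -7/2·(1 − cos(π·0.0285)) = -0.0140 → s = 15.9860

15.9860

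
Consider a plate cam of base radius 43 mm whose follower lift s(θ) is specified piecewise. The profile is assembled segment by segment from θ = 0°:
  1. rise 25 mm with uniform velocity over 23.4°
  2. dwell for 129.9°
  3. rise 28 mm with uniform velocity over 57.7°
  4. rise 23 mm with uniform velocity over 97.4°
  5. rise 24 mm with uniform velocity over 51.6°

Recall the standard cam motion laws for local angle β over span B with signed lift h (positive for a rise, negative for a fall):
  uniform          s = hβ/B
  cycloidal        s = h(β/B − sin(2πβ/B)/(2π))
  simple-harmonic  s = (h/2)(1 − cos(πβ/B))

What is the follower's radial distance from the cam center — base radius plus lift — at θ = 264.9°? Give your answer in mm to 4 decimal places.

seg 1 [0°–23.4°] uniform, h=25: full span → s += 25 → s = 25.0000
seg 2 [23.4°–153.3°] dwell: s stays 25.0000
seg 3 [153.3°–211°] uniform, h=28: full span → s += 28 → s = 53.0000
seg 4 [211°–308.4°] uniform, h=23: θ=264.9° here. β=53.9, B=97.4. 23·53.9/97.4 = 12.7279 → s = 65.7279
radial distance = base radius + s = 43 + 65.7279 = 108.7279

108.7279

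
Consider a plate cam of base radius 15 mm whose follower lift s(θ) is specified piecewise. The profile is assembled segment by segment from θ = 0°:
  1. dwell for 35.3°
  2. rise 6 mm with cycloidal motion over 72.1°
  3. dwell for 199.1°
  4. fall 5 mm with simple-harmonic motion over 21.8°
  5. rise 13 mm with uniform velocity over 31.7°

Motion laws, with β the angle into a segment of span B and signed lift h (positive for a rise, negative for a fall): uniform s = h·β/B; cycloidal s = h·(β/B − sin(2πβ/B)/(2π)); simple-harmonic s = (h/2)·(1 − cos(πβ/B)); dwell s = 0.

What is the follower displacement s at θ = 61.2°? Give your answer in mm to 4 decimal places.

seg 1 [0°–35.3°] dwell: s stays 0.0000
seg 2 [35.3°–107.4°] cycloidal, h=6: θ=61.2° here. β=25.9, B=72.1. 6·(0.3592 − sin(2π·0.3592)/(2π)) = 1.4166 → s = 1.4166

1.4166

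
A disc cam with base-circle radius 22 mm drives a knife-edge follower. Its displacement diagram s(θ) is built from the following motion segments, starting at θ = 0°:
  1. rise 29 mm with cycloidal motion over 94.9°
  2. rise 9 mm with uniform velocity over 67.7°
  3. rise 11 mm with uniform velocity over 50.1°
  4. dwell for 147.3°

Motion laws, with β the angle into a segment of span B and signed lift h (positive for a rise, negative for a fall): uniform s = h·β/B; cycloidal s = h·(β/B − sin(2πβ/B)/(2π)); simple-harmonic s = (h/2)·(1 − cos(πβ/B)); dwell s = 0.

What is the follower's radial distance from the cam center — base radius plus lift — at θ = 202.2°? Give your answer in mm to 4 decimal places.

seg 1 [0°–94.9°] cycloidal, h=29: full span → s += 29 → s = 29.0000
seg 2 [94.9°–162.6°] uniform, h=9: full span → s += 9 → s = 38.0000
seg 3 [162.6°–212.7°] uniform, h=11: θ=202.2° here. β=39.6, B=50.1. 11·39.6/50.1 = 8.6946 → s = 46.6946
radial distance = base radius + s = 22 + 46.6946 = 68.6946

68.6946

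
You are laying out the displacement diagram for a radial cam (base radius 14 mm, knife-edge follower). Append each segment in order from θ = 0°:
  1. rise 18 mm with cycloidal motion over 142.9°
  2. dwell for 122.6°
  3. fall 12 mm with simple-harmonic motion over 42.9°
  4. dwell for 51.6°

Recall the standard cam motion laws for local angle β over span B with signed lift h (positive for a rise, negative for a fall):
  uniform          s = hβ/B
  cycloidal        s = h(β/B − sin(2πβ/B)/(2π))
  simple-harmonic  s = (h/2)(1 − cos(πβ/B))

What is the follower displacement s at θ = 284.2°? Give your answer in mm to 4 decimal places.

seg 1 [0°–142.9°] cycloidal, h=18: full span → s += 18 → s = 18.0000
seg 2 [142.9°–265.5°] dwell: s stays 18.0000
seg 3 [265.5°–308.4°] simple-harmonic, h=-12: θ=284.2° here. β=18.7, B=42.9. -12/2·(1 − cos(π·0.4359)) = -4.7998 → s = 13.2002

13.2002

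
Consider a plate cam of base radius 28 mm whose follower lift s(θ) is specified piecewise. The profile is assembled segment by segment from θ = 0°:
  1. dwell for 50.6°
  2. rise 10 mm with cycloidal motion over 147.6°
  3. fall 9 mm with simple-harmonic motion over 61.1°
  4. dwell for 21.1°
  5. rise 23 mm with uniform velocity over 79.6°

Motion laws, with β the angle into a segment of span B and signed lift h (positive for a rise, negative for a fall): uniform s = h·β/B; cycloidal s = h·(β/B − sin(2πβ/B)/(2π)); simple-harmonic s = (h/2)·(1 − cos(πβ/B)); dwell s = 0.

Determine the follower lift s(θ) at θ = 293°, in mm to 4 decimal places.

seg 1 [0°–50.6°] dwell: s stays 0.0000
seg 2 [50.6°–198.2°] cycloidal, h=10: full span → s += 10 → s = 10.0000
seg 3 [198.2°–259.3°] simple-harmonic, h=-9: full span → s += -9 → s = 1.0000
seg 4 [259.3°–280.4°] dwell: s stays 1.0000
seg 5 [280.4°–360°] uniform, h=23: θ=293° here. β=12.6, B=79.6. 23·12.6/79.6 = 3.6407 → s = 4.6407

4.6407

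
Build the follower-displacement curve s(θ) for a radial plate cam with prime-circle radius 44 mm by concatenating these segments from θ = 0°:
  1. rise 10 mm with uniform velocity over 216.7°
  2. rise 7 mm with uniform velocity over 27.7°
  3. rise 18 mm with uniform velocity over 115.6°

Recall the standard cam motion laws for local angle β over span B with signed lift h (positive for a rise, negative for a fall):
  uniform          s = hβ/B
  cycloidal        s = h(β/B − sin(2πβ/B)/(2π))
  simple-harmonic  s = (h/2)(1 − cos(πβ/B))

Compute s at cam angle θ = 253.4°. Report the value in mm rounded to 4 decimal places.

seg 1 [0°–216.7°] uniform, h=10: full span → s += 10 → s = 10.0000
seg 2 [216.7°–244.4°] uniform, h=7: full span → s += 7 → s = 17.0000
seg 3 [244.4°–360°] uniform, h=18: θ=253.4° here. β=9, B=115.6. 18·9/115.6 = 1.4014 → s = 18.4014

18.4014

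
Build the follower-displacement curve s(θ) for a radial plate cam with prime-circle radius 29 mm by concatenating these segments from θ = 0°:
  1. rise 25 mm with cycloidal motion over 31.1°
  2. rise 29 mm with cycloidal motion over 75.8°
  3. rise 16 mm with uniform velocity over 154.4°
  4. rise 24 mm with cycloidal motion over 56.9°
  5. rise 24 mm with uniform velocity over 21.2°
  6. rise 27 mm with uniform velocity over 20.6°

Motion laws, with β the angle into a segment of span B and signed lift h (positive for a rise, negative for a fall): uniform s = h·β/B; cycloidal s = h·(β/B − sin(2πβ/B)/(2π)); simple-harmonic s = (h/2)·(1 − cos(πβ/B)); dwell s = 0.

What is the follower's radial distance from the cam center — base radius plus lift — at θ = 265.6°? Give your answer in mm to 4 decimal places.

seg 1 [0°–31.1°] cycloidal, h=25: full span → s += 25 → s = 25.0000
seg 2 [31.1°–106.9°] cycloidal, h=29: full span → s += 29 → s = 54.0000
seg 3 [106.9°–261.3°] uniform, h=16: full span → s += 16 → s = 70.0000
seg 4 [261.3°–318.2°] cycloidal, h=24: θ=265.6° here. β=4.3, B=56.9. 24·(0.0756 − sin(2π·0.0756)/(2π)) = 0.0674 → s = 70.0674
radial distance = base radius + s = 29 + 70.0674 = 99.0674

99.0674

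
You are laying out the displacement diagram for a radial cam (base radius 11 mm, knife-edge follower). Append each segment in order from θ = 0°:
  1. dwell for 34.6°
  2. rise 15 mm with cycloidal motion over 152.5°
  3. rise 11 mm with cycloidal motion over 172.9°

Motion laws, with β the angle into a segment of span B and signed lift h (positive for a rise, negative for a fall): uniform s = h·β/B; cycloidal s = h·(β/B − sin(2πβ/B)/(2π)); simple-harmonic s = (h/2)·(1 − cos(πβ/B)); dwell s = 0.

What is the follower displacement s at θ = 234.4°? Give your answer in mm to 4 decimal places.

seg 1 [0°–34.6°] dwell: s stays 0.0000
seg 2 [34.6°–187.1°] cycloidal, h=15: full span → s += 15 → s = 15.0000
seg 3 [187.1°–360°] cycloidal, h=11: θ=234.4° here. β=47.3, B=172.9. 11·(0.2736 − sin(2π·0.2736)/(2π)) = 1.2777 → s = 16.2777

16.2777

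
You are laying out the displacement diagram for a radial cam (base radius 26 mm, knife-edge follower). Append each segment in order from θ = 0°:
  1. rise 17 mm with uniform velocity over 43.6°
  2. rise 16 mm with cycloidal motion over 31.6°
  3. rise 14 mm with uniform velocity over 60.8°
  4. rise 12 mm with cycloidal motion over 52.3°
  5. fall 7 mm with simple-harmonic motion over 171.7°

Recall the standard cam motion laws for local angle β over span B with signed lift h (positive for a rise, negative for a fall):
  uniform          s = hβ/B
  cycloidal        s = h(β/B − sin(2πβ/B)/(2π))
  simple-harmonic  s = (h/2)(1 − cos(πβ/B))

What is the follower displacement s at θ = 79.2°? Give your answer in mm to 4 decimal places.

seg 1 [0°–43.6°] uniform, h=17: full span → s += 17 → s = 17.0000
seg 2 [43.6°–75.2°] cycloidal, h=16: full span → s += 16 → s = 33.0000
seg 3 [75.2°–136°] uniform, h=14: θ=79.2° here. β=4, B=60.8. 14·4/60.8 = 0.9211 → s = 33.9211

33.9211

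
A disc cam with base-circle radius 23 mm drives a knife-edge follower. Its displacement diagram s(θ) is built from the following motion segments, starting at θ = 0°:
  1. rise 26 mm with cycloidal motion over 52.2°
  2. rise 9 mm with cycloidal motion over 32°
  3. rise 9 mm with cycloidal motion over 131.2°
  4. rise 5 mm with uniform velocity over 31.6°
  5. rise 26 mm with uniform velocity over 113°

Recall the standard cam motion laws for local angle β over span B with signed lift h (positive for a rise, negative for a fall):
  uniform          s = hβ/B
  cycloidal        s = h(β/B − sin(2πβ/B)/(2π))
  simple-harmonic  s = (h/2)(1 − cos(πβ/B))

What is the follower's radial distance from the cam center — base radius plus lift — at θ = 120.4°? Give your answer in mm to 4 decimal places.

seg 1 [0°–52.2°] cycloidal, h=26: full span → s += 26 → s = 26.0000
seg 2 [52.2°–84.2°] cycloidal, h=9: full span → s += 9 → s = 35.0000
seg 3 [84.2°–215.4°] cycloidal, h=9: θ=120.4° here. β=36.2, B=131.2. 9·(0.2759 − sin(2π·0.2759)/(2π)) = 1.0698 → s = 36.0698
radial distance = base radius + s = 23 + 36.0698 = 59.0698

59.0698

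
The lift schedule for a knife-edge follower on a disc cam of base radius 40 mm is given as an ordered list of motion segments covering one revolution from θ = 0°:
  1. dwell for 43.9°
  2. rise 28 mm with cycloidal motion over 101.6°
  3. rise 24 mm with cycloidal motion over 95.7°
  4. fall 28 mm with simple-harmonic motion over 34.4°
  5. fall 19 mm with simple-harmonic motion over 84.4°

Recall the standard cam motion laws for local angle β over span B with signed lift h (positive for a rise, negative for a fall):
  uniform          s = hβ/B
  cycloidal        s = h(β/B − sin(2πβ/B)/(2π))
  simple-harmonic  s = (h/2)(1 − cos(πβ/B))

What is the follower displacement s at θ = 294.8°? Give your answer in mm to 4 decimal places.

seg 1 [0°–43.9°] dwell: s stays 0.0000
seg 2 [43.9°–145.5°] cycloidal, h=28: full span → s += 28 → s = 28.0000
seg 3 [145.5°–241.2°] cycloidal, h=24: full span → s += 24 → s = 52.0000
seg 4 [241.2°–275.6°] simple-harmonic, h=-28: full span → s += -28 → s = 24.0000
seg 5 [275.6°–360°] simple-harmonic, h=-19: θ=294.8° here. β=19.2, B=84.4. -19/2·(1 − cos(π·0.2275)) = -2.3246 → s = 21.6754

21.6754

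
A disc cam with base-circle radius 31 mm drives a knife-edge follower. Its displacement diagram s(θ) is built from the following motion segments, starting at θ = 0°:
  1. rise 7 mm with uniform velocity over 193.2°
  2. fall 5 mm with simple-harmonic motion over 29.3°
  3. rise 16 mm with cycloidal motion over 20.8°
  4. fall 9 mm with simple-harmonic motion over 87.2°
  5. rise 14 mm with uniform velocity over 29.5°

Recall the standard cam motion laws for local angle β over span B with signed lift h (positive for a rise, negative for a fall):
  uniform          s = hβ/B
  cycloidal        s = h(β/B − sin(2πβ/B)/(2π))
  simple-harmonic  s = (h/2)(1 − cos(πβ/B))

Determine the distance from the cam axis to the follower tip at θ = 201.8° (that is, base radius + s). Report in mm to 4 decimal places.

seg 1 [0°–193.2°] uniform, h=7: full span → s += 7 → s = 7.0000
seg 2 [193.2°–222.5°] simple-harmonic, h=-5: θ=201.8° here. β=8.6, B=29.3. -5/2·(1 − cos(π·0.2935)) = -0.9896 → s = 6.0104
radial distance = base radius + s = 31 + 6.0104 = 37.0104

37.0104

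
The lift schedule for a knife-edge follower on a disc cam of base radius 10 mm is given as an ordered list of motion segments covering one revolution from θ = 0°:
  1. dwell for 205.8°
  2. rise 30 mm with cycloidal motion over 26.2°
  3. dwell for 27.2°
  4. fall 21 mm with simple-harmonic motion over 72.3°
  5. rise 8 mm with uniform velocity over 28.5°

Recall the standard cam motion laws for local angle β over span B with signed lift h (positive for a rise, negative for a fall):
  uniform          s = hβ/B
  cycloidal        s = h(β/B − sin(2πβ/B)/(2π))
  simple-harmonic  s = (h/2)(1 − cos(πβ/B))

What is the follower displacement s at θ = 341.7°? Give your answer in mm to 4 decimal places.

seg 1 [0°–205.8°] dwell: s stays 0.0000
seg 2 [205.8°–232°] cycloidal, h=30: full span → s += 30 → s = 30.0000
seg 3 [232°–259.2°] dwell: s stays 30.0000
seg 4 [259.2°–331.5°] simple-harmonic, h=-21: full span → s += -21 → s = 9.0000
seg 5 [331.5°–360°] uniform, h=8: θ=341.7° here. β=10.2, B=28.5. 8·10.2/28.5 = 2.8632 → s = 11.8632

11.8632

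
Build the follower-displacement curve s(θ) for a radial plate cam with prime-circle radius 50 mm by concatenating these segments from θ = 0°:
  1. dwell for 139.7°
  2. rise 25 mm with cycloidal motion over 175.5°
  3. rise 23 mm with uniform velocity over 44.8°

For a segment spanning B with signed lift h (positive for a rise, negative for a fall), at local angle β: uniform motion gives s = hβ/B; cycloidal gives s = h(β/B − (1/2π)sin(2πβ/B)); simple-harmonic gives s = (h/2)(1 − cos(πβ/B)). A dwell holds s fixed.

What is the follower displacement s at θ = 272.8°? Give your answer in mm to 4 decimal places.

seg 1 [0°–139.7°] dwell: s stays 0.0000
seg 2 [139.7°–315.2°] cycloidal, h=25: θ=272.8° here. β=133.1, B=175.5. 25·(0.7584 − sin(2π·0.7584)/(2π)) = 22.9334 → s = 22.9334

22.9334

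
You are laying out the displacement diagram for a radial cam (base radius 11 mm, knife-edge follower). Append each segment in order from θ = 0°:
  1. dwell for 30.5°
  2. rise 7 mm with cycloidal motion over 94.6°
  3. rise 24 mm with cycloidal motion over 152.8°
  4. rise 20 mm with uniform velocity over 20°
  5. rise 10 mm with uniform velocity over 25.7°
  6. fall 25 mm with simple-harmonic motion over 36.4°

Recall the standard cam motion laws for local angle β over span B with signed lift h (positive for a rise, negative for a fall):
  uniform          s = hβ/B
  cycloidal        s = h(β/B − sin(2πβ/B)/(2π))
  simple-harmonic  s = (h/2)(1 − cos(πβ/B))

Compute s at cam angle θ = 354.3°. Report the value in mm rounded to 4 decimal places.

seg 1 [0°–30.5°] dwell: s stays 0.0000
seg 2 [30.5°–125.1°] cycloidal, h=7: full span → s += 7 → s = 7.0000
seg 3 [125.1°–277.9°] cycloidal, h=24: full span → s += 24 → s = 31.0000
seg 4 [277.9°–297.9°] uniform, h=20: full span → s += 20 → s = 51.0000
seg 5 [297.9°–323.6°] uniform, h=10: full span → s += 10 → s = 61.0000
seg 6 [323.6°–360°] simple-harmonic, h=-25: θ=354.3° here. β=30.7, B=36.4. -25/2·(1 − cos(π·0.8434)) = -23.5177 → s = 37.4823

37.4823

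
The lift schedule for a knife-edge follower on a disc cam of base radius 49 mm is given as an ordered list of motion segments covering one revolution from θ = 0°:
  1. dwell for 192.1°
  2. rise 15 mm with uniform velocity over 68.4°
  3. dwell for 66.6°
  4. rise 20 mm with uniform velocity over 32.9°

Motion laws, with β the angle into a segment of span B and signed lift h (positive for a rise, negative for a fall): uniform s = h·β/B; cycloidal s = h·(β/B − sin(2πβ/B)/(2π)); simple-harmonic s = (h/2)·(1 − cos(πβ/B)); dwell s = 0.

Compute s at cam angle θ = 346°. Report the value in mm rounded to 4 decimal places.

seg 1 [0°–192.1°] dwell: s stays 0.0000
seg 2 [192.1°–260.5°] uniform, h=15: full span → s += 15 → s = 15.0000
seg 3 [260.5°–327.1°] dwell: s stays 15.0000
seg 4 [327.1°–360°] uniform, h=20: θ=346° here. β=18.9, B=32.9. 20·18.9/32.9 = 11.4894 → s = 26.4894

26.4894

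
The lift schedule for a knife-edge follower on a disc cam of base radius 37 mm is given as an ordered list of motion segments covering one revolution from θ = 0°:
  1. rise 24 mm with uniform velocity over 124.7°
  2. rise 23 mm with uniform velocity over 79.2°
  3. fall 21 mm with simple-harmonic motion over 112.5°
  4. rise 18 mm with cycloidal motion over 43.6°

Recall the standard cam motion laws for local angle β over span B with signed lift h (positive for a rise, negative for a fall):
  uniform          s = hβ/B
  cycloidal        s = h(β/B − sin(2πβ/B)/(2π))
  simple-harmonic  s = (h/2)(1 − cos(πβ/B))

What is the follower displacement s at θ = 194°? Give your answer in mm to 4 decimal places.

seg 1 [0°–124.7°] uniform, h=24: full span → s += 24 → s = 24.0000
seg 2 [124.7°–203.9°] uniform, h=23: θ=194° here. β=69.3, B=79.2. 23·69.3/79.2 = 20.1250 → s = 44.1250

44.1250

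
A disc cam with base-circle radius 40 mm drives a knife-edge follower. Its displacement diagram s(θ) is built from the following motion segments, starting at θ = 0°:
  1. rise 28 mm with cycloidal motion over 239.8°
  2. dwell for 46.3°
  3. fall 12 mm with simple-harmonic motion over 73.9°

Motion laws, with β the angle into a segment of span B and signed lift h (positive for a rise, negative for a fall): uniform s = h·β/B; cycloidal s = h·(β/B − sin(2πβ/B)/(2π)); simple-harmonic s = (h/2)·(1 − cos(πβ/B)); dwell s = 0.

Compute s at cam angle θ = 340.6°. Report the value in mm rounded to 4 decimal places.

seg 1 [0°–239.8°] cycloidal, h=28: full span → s += 28 → s = 28.0000
seg 2 [239.8°–286.1°] dwell: s stays 28.0000
seg 3 [286.1°–360°] simple-harmonic, h=-12: θ=340.6° here. β=54.5, B=73.9. -12/2·(1 − cos(π·0.7375)) = -10.0726 → s = 17.9274

17.9274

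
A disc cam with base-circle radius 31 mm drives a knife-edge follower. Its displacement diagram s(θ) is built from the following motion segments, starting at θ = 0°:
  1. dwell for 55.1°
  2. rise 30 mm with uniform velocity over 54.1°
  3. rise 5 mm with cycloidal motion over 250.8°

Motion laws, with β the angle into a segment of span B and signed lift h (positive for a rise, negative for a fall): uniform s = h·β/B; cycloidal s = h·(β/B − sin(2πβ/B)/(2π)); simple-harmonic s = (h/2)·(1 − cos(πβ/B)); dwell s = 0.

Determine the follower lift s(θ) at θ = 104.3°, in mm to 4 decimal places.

seg 1 [0°–55.1°] dwell: s stays 0.0000
seg 2 [55.1°–109.2°] uniform, h=30: θ=104.3° here. β=49.2, B=54.1. 30·49.2/54.1 = 27.2828 → s = 27.2828

27.2828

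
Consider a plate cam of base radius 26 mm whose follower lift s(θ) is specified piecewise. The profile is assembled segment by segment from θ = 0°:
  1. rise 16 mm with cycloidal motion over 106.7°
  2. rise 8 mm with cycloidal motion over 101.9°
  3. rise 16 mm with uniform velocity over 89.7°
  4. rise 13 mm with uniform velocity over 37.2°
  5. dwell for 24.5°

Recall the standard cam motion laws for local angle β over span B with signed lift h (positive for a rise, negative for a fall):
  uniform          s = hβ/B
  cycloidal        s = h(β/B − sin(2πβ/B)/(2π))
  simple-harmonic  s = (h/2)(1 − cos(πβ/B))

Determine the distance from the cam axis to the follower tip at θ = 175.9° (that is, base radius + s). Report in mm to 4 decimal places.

seg 1 [0°–106.7°] cycloidal, h=16: full span → s += 16 → s = 16.0000
seg 2 [106.7°–208.6°] cycloidal, h=8: θ=175.9° here. β=69.2, B=101.9. 8·(0.6791 − sin(2π·0.6791)/(2π)) = 6.5817 → s = 22.5817
radial distance = base radius + s = 26 + 22.5817 = 48.5817

48.5817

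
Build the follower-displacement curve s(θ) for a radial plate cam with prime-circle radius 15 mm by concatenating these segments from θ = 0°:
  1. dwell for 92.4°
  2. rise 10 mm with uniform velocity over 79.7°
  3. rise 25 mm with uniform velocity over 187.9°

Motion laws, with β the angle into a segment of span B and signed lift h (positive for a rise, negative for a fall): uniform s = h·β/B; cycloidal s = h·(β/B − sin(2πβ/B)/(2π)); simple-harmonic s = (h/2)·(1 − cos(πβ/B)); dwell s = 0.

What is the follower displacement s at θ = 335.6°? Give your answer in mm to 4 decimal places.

seg 1 [0°–92.4°] dwell: s stays 0.0000
seg 2 [92.4°–172.1°] uniform, h=10: full span → s += 10 → s = 10.0000
seg 3 [172.1°–360°] uniform, h=25: θ=335.6° here. β=163.5, B=187.9. 25·163.5/187.9 = 21.7536 → s = 31.7536

31.7536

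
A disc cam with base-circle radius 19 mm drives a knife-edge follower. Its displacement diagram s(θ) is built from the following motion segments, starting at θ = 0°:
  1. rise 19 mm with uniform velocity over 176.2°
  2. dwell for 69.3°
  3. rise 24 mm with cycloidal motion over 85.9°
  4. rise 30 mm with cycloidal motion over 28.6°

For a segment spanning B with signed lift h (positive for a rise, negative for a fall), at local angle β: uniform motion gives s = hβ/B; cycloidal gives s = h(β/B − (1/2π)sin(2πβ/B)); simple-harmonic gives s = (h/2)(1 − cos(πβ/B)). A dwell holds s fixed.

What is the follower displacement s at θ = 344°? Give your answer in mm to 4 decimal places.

seg 1 [0°–176.2°] uniform, h=19: full span → s += 19 → s = 19.0000
seg 2 [176.2°–245.5°] dwell: s stays 19.0000
seg 3 [245.5°–331.4°] cycloidal, h=24: full span → s += 24 → s = 43.0000
seg 4 [331.4°–360°] cycloidal, h=30: θ=344° here. β=12.6, B=28.6. 30·(0.4406 − sin(2π·0.4406)/(2π)) = 11.4747 → s = 54.4747

54.4747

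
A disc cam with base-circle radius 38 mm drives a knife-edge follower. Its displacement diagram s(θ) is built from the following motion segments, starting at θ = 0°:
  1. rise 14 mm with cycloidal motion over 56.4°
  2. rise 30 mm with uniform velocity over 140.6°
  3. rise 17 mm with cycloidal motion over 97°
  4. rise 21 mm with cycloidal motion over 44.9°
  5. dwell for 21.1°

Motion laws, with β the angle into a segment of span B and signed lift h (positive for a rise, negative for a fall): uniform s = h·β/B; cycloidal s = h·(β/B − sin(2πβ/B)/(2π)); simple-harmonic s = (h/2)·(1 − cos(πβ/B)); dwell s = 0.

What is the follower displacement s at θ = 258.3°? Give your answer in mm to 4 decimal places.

seg 1 [0°–56.4°] cycloidal, h=14: full span → s += 14 → s = 14.0000
seg 2 [56.4°–197°] uniform, h=30: full span → s += 30 → s = 44.0000
seg 3 [197°–294°] cycloidal, h=17: θ=258.3° here. β=61.3, B=97. 17·(0.6320 − sin(2π·0.6320)/(2π)) = 12.7383 → s = 56.7383

56.7383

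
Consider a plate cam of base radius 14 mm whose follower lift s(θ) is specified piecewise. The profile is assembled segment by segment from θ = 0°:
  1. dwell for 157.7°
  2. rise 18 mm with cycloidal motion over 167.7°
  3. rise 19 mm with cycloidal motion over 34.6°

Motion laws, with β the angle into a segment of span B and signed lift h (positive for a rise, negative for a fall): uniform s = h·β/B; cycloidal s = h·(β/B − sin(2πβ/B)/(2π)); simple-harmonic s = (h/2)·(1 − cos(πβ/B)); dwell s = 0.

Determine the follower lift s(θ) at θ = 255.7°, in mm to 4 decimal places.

seg 1 [0°–157.7°] dwell: s stays 0.0000
seg 2 [157.7°–325.4°] cycloidal, h=18: θ=255.7° here. β=98, B=167.7. 18·(0.5844 − sin(2π·0.5844)/(2π)) = 11.9674 → s = 11.9674

11.9674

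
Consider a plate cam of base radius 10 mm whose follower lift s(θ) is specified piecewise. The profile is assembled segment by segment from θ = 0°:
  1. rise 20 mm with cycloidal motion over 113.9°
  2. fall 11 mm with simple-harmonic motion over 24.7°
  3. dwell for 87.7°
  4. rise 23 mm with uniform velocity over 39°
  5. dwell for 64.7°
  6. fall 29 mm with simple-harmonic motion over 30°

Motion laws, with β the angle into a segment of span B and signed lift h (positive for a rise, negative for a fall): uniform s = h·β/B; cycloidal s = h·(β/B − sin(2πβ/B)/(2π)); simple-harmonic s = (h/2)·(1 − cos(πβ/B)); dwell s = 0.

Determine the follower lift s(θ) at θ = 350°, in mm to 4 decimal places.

seg 1 [0°–113.9°] cycloidal, h=20: full span → s += 20 → s = 20.0000
seg 2 [113.9°–138.6°] simple-harmonic, h=-11: full span → s += -11 → s = 9.0000
seg 3 [138.6°–226.3°] dwell: s stays 9.0000
seg 4 [226.3°–265.3°] uniform, h=23: full span → s += 23 → s = 32.0000
seg 5 [265.3°–330°] dwell: s stays 32.0000
seg 6 [330°–360°] simple-harmonic, h=-29: θ=350° here. β=20, B=30. -29/2·(1 − cos(π·0.6667)) = -21.7500 → s = 10.2500

10.2500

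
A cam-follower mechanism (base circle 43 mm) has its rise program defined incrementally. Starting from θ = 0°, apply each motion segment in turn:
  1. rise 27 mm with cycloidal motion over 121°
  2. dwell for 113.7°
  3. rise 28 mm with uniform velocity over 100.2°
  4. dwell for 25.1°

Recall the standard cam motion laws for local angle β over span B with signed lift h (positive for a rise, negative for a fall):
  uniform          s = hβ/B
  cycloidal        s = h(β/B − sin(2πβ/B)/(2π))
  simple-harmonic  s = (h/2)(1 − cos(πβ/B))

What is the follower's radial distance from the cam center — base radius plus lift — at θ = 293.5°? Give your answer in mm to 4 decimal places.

seg 1 [0°–121°] cycloidal, h=27: full span → s += 27 → s = 27.0000
seg 2 [121°–234.7°] dwell: s stays 27.0000
seg 3 [234.7°–334.9°] uniform, h=28: θ=293.5° here. β=58.8, B=100.2. 28·58.8/100.2 = 16.4311 → s = 43.4311
radial distance = base radius + s = 43 + 43.4311 = 86.4311

86.4311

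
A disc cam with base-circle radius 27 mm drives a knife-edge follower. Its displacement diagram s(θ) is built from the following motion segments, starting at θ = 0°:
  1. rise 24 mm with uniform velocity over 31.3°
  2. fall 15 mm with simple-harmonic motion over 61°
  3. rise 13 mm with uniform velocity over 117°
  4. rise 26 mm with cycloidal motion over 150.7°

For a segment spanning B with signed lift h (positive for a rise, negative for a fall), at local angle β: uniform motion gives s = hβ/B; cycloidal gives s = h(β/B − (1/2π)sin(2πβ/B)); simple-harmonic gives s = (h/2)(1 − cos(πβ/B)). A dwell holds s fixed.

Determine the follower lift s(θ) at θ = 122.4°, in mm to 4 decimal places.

seg 1 [0°–31.3°] uniform, h=24: full span → s += 24 → s = 24.0000
seg 2 [31.3°–92.3°] simple-harmonic, h=-15: full span → s += -15 → s = 9.0000
seg 3 [92.3°–209.3°] uniform, h=13: θ=122.4° here. β=30.1, B=117. 13·30.1/117 = 3.3444 → s = 12.3444

12.3444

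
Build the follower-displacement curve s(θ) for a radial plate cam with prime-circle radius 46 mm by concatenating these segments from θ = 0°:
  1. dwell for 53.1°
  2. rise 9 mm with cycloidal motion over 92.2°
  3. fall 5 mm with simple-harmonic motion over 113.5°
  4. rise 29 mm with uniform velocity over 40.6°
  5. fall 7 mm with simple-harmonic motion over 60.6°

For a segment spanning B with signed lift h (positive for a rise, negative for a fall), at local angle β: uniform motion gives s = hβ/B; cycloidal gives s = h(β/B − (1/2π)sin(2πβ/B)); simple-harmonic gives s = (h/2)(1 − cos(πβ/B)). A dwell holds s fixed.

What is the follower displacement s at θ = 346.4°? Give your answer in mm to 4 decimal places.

seg 1 [0°–53.1°] dwell: s stays 0.0000
seg 2 [53.1°–145.3°] cycloidal, h=9: full span → s += 9 → s = 9.0000
seg 3 [145.3°–258.8°] simple-harmonic, h=-5: full span → s += -5 → s = 4.0000
seg 4 [258.8°–299.4°] uniform, h=29: full span → s += 29 → s = 33.0000
seg 5 [299.4°–360°] simple-harmonic, h=-7: θ=346.4° here. β=47, B=60.6. -7/2·(1 − cos(π·0.7756)) = -6.1655 → s = 26.8345

26.8345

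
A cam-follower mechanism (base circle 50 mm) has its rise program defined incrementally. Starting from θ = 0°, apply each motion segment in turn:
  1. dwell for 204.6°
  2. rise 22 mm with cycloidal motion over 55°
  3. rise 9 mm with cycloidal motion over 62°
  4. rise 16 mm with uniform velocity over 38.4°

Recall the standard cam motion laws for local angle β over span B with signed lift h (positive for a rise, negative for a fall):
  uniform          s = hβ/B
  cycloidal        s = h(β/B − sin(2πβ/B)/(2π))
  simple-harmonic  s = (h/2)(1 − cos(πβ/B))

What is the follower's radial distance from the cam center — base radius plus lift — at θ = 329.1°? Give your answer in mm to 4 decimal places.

seg 1 [0°–204.6°] dwell: s stays 0.0000
seg 2 [204.6°–259.6°] cycloidal, h=22: full span → s += 22 → s = 22.0000
seg 3 [259.6°–321.6°] cycloidal, h=9: full span → s += 9 → s = 31.0000
seg 4 [321.6°–360°] uniform, h=16: θ=329.1° here. β=7.5, B=38.4. 16·7.5/38.4 = 3.1250 → s = 34.1250
radial distance = base radius + s = 50 + 34.1250 = 84.1250

84.1250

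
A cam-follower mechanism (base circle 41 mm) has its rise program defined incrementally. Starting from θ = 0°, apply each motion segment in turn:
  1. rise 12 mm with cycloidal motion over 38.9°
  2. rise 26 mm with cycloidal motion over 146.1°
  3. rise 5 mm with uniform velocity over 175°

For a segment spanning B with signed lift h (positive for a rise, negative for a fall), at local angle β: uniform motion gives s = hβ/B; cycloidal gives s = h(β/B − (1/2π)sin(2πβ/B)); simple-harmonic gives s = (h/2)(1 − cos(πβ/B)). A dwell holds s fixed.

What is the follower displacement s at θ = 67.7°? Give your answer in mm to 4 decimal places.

seg 1 [0°–38.9°] cycloidal, h=12: full span → s += 12 → s = 12.0000
seg 2 [38.9°–185°] cycloidal, h=26: θ=67.7° here. β=28.8, B=146.1. 26·(0.1971 − sin(2π·0.1971)/(2π)) = 1.2135 → s = 13.2135

13.2135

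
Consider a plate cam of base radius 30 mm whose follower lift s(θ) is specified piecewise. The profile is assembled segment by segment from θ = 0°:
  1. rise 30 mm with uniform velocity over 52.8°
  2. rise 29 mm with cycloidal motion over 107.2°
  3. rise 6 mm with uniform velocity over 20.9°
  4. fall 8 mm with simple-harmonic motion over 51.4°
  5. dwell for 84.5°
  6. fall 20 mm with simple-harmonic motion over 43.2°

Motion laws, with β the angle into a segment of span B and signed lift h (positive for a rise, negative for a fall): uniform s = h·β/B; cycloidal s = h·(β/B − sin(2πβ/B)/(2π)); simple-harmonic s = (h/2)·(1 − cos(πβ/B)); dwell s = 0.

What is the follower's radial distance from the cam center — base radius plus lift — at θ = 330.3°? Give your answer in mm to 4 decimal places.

seg 1 [0°–52.8°] uniform, h=30: full span → s += 30 → s = 30.0000
seg 2 [52.8°–160°] cycloidal, h=29: full span → s += 29 → s = 59.0000
seg 3 [160°–180.9°] uniform, h=6: full span → s += 6 → s = 65.0000
seg 4 [180.9°–232.3°] simple-harmonic, h=-8: full span → s += -8 → s = 57.0000
seg 5 [232.3°–316.8°] dwell: s stays 57.0000
seg 6 [316.8°–360°] simple-harmonic, h=-20: θ=330.3° here. β=13.5, B=43.2. -20/2·(1 − cos(π·0.3125)) = -4.4443 → s = 52.5557
radial distance = base radius + s = 30 + 52.5557 = 82.5557

82.5557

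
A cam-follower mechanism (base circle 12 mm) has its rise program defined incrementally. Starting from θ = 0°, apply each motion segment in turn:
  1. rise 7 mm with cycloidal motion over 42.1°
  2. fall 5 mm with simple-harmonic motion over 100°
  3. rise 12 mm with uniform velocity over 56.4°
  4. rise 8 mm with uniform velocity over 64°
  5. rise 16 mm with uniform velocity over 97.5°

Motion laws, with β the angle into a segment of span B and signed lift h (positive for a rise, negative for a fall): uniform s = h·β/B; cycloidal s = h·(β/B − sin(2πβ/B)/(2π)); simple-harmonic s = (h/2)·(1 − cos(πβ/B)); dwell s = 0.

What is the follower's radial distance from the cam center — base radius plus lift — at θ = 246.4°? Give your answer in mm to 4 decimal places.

seg 1 [0°–42.1°] cycloidal, h=7: full span → s += 7 → s = 7.0000
seg 2 [42.1°–142.1°] simple-harmonic, h=-5: full span → s += -5 → s = 2.0000
seg 3 [142.1°–198.5°] uniform, h=12: full span → s += 12 → s = 14.0000
seg 4 [198.5°–262.5°] uniform, h=8: θ=246.4° here. β=47.9, B=64. 8·47.9/64 = 5.9875 → s = 19.9875
radial distance = base radius + s = 12 + 19.9875 = 31.9875

31.9875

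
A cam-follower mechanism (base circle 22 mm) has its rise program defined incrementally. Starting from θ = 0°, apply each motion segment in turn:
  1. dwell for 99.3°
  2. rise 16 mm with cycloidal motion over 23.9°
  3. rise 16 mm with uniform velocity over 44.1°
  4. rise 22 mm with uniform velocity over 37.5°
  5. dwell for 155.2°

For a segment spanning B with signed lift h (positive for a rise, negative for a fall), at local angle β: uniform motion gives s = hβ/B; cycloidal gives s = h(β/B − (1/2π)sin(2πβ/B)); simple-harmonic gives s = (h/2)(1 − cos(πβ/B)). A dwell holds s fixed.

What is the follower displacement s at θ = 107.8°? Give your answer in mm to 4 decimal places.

seg 1 [0°–99.3°] dwell: s stays 0.0000
seg 2 [99.3°–123.2°] cycloidal, h=16: θ=107.8° here. β=8.5, B=23.9. 16·(0.3556 − sin(2π·0.3556)/(2π)) = 3.6846 → s = 3.6846

3.6846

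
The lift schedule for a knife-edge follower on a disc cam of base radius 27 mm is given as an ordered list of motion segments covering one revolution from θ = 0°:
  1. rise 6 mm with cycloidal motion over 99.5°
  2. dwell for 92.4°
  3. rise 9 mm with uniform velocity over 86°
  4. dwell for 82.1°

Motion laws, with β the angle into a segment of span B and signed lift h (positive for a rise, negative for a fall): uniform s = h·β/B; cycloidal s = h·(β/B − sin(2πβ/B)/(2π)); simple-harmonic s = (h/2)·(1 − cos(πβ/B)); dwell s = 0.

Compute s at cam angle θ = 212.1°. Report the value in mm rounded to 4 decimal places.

seg 1 [0°–99.5°] cycloidal, h=6: full span → s += 6 → s = 6.0000
seg 2 [99.5°–191.9°] dwell: s stays 6.0000
seg 3 [191.9°–277.9°] uniform, h=9: θ=212.1° here. β=20.2, B=86. 9·20.2/86 = 2.1140 → s = 8.1140

8.1140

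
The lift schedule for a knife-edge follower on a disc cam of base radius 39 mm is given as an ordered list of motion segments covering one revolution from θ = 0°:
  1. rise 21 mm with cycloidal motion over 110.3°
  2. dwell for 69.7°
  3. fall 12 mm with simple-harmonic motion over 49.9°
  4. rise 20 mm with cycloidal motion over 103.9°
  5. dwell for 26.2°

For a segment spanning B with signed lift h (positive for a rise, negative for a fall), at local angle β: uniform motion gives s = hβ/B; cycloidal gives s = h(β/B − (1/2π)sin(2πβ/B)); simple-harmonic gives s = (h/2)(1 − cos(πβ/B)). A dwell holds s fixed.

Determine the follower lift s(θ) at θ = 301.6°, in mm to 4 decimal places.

seg 1 [0°–110.3°] cycloidal, h=21: full span → s += 21 → s = 21.0000
seg 2 [110.3°–180°] dwell: s stays 21.0000
seg 3 [180°–229.9°] simple-harmonic, h=-12: full span → s += -12 → s = 9.0000
seg 4 [229.9°–333.8°] cycloidal, h=20: θ=301.6° here. β=71.7, B=103.9. 20·(0.6901 − sin(2π·0.6901)/(2π)) = 16.7619 → s = 25.7619

25.7619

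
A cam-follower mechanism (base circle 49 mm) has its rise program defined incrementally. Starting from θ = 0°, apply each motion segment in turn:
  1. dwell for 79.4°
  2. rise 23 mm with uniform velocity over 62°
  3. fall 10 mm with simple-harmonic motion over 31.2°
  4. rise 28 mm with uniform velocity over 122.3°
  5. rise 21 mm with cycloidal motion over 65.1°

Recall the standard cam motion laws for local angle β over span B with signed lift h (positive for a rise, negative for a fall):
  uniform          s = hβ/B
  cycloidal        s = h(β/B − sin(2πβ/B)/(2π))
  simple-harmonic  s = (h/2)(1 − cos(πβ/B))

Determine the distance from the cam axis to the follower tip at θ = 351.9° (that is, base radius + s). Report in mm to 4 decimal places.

seg 1 [0°–79.4°] dwell: s stays 0.0000
seg 2 [79.4°–141.4°] uniform, h=23: full span → s += 23 → s = 23.0000
seg 3 [141.4°–172.6°] simple-harmonic, h=-10: full span → s += -10 → s = 13.0000
seg 4 [172.6°–294.9°] uniform, h=28: full span → s += 28 → s = 41.0000
seg 5 [294.9°–360°] cycloidal, h=21: θ=351.9° here. β=57, B=65.1. 21·(0.8756 − sin(2π·0.8756)/(2π)) = 20.7419 → s = 61.7419
radial distance = base radius + s = 49 + 61.7419 = 110.7419

110.7419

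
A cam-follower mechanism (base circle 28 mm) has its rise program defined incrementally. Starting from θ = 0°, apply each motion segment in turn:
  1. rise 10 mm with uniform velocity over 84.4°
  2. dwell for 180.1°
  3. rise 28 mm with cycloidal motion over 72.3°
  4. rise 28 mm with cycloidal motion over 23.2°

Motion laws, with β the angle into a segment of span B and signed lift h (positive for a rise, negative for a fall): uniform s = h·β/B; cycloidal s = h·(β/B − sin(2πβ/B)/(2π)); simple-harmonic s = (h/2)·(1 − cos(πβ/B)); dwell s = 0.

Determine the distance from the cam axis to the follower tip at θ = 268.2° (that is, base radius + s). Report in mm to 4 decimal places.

seg 1 [0°–84.4°] uniform, h=10: full span → s += 10 → s = 10.0000
seg 2 [84.4°–264.5°] dwell: s stays 10.0000
seg 3 [264.5°–336.8°] cycloidal, h=28: θ=268.2° here. β=3.7, B=72.3. 28·(0.0512 − sin(2π·0.0512)/(2π)) = 0.0246 → s = 10.0246
radial distance = base radius + s = 28 + 10.0246 = 38.0246

38.0246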